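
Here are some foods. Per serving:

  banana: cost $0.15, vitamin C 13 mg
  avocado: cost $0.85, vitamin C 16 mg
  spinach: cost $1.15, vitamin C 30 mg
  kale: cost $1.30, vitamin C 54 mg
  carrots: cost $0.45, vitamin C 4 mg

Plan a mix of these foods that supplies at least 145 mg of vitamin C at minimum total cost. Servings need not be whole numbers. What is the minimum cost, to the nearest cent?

Cost per mg of vitamin C: banana $0.0115, kale $0.0241, spinach $0.0383, avocado $0.0531, carrots $0.1125.
With no serving limits, use only banana: 145 mg / 13 mg = 11.15 servings × $0.15 = $1.67.

$1.67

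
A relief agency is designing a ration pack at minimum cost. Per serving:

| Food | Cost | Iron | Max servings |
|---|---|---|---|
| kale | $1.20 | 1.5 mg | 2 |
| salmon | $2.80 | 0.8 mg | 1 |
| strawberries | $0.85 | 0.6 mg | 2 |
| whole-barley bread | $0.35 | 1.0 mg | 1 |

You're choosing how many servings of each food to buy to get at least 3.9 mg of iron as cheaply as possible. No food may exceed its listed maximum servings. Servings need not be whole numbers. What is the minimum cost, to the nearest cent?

Cost per mg of iron: whole-barley bread $0.3500, kale $0.8000, strawberries $1.4167, salmon $3.5000.
Take 1 serving of whole-barley bread: +1.0 mg iron for $0.35 (total $0.35, still need 2.9 mg).
Take 1.933 servings of kale: +2.9 mg iron for $2.32 (total $2.67, still need 0.0 mg).
Greedy by cheapest-per-mg is optimal for a single linear constraint, so the minimum cost is $2.67.

$2.67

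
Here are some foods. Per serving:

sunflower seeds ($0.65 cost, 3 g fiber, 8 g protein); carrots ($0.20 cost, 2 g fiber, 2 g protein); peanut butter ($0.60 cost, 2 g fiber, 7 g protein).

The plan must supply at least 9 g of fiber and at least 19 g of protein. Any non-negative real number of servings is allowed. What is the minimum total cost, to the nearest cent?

$1.60

Minimising a linear cost over {fiber ≥ 9, protein ≥ 19, servings ≥ 0} — the optimum is at a vertex, using one or two foods.
sunflower seeds only: max(9/3, 19/8) = 3 servings → $1.95.
carrots only: max(9/2, 19/2) = 9.5 servings → $1.90.
peanut butter only: max(9/2, 19/7) = 4.5 servings → $2.70.
sunflower seeds + carrots with both tight: 2 servings and 1.5 servings → $1.60.
sunflower seeds + peanut butter with both targets exact would need a negative amount; discard.
carrots + peanut butter with both tight: 2.5 servings and 2 servings → $1.70.
So the least-cost plan costs $1.60.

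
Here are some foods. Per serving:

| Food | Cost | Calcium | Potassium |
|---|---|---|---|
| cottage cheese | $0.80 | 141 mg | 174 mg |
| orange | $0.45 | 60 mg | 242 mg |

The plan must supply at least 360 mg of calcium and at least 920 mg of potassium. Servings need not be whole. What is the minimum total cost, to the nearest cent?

At the optimum either one food covers both requirements or two foods hit both targets exactly; no other combination can be cheaper.
cottage cheese only: max(360/141, 920/174) = 5.287 servings → $4.23.
orange only: max(360/60, 920/242) = 6 servings → $2.70.
cottage cheese + orange with both tight: 1.348 servings and 2.833 servings → $2.35.
So the least-cost plan costs $2.35.

$2.35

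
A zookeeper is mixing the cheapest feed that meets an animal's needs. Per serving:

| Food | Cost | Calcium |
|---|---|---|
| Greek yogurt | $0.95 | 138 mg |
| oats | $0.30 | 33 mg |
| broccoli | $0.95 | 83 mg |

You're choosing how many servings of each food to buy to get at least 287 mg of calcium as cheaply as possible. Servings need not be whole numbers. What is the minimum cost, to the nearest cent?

Cost per mg of calcium: Greek yogurt $0.0069, oats $0.0091, broccoli $0.0114.
With no serving limits, use only Greek yogurt: 287 mg / 138 mg = 2.08 servings × $0.95 = $1.98.

$1.98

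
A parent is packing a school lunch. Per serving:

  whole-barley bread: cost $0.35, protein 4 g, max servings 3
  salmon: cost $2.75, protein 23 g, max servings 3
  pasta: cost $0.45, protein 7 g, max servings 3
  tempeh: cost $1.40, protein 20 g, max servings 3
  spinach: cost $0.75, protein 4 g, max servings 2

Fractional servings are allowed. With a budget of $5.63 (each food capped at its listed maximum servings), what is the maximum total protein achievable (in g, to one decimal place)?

81.9 g

Protein per dollar: pasta 15.56, tempeh 14.29, whole-barley bread 11.43, salmon 8.364, spinach 5.333.
Take 3 servings of pasta: spends $1.35, +21.0 g protein (running total 21.0 g).
Take 3 servings of tempeh: spends $4.20, +60.0 g protein (running total 81.0 g).
Take 0.2286 servings of whole-barley bread: spends $0.08, +0.9 g protein (running total 81.9 g).
Greedy by best ratio exhausts the cost allowance optimally: 81.9 g.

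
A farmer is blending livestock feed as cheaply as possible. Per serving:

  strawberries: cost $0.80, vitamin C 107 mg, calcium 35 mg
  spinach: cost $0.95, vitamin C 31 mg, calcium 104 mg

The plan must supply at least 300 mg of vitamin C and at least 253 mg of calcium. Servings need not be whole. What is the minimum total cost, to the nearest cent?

$3.43

At the optimum either one food covers both requirements or two foods hit both targets exactly; no other combination can be cheaper.
strawberries only: max(300/107, 253/35) = 7.229 servings → $5.78.
spinach only: max(300/31, 253/104) = 9.677 servings → $9.19.
strawberries + spinach with both tight: 2.326 servings and 1.65 servings → $3.43.
The minimum over all feasible corners is $3.43.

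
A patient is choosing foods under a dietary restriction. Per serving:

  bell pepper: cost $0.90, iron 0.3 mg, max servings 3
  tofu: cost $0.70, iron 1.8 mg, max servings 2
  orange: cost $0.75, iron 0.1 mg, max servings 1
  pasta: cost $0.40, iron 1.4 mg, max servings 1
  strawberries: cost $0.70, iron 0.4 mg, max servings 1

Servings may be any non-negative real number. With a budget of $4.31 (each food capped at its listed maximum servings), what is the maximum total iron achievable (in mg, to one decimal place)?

6.0 mg

Iron per dollar: pasta 3.5, tofu 2.571, strawberries 0.5714, bell pepper 0.3333, orange 0.1333.
Take 1 serving of pasta: spends $0.40, +1.4 mg iron (running total 1.4 mg).
Take 2 servings of tofu: spends $1.40, +3.6 mg iron (running total 5.0 mg).
Take 1 serving of strawberries: spends $0.70, +0.4 mg iron (running total 5.4 mg).
Take 2.011 servings of bell pepper: spends $1.81, +0.6 mg iron (running total 6.0 mg).
Filling greedily by iron-per-dollar is optimal for one linear limit, giving 6.0 mg.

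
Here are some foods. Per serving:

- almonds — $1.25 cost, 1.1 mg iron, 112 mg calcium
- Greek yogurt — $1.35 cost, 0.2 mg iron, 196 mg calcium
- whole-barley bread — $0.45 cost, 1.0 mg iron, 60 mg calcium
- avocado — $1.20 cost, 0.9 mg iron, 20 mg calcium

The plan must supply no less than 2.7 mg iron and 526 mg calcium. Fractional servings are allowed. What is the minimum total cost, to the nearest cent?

A basic optimal solution has at most two foods positive. Try each food alone and each pair with both targets met exactly.
almonds only: max(2.7/1.1, 526/112) = 4.696 servings → $5.87.
Greek yogurt only: max(2.7/0.2, 526/196) = 13.5 servings → $18.23.
whole-barley bread only: max(2.7/1.0, 526/60) = 8.767 servings → $3.94.
avocado only: max(2.7/0.9, 526/20) = 26.3 servings → $31.56.
almonds + Greek yogurt with both tight: 2.195 servings and 1.43 servings → $4.67.
almonds + whole-barley bread with both targets exact would need a negative amount; discard.
almonds + avocado with both targets exact would need a negative amount; discard.
Greek yogurt + whole-barley bread with both tight: 1.978 servings and 2.304 servings → $3.71.
Greek yogurt + avocado with both tight: 2.433 servings and 2.459 servings → $6.24.
whole-barley bread + avocado: the both-tight solution has a negative serving — not a feasible corner.
The minimum over all feasible corners is $3.71.

$3.71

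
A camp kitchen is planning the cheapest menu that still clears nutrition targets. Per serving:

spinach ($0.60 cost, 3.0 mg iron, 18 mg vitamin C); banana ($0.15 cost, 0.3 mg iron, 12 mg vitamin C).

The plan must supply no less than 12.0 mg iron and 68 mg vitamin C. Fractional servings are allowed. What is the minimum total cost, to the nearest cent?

$2.40

A basic optimal solution has at most two foods positive. Try each food alone and each pair with both targets met exactly.
spinach only: max(12.0/3.0, 68/18) = 4 servings → $2.40.
banana only: max(12.0/0.3, 68/12) = 40 servings → $6.00.
spinach + banana with both targets exact would need a negative amount; discard.
Cheapest feasible corner: $2.40.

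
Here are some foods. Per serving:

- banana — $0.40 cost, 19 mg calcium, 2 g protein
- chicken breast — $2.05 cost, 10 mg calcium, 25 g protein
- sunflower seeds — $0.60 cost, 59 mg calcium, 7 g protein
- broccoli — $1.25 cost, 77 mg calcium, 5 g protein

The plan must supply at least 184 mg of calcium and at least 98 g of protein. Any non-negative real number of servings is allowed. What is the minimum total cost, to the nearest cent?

$8.10

For a min-cost LP with two ≥-constraints, a basic feasible solution has at most two positive variables.
banana only: max(184/19, 98/2) = 49 servings → $19.60.
chicken breast only: max(184/10, 98/25) = 18.4 servings → $37.72.
sunflower seeds only: max(184/59, 98/7) = 14 servings → $8.40.
broccoli only: max(184/77, 98/5) = 19.6 servings → $24.50.
banana + chicken breast with both tight: 7.956 servings and 3.284 servings → $9.91.
banana + sunflower seeds: the both-tight solution has a negative serving — not a feasible corner.
banana + broccoli: intersection lies outside the first quadrant.
chicken breast + sunflower seeds with both tight: 3.199 servings and 2.577 servings → $8.10.
chicken breast + broccoli with both tight: 3.534 servings and 1.931 servings → $9.66.
sunflower seeds + broccoli with both targets exact would need a negative amount; discard.
The minimum over all feasible corners is $8.10.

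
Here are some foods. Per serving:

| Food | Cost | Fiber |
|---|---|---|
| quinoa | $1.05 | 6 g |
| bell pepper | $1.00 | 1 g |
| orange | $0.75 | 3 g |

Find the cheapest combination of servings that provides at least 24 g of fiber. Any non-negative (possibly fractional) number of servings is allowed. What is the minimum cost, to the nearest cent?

$4.20

Cost per g of fiber: quinoa $0.1750, orange $0.2500, bell pepper $1.0000.
With no serving limits, use only quinoa: 24 g / 6 g = 4 servings × $1.05 = $4.20.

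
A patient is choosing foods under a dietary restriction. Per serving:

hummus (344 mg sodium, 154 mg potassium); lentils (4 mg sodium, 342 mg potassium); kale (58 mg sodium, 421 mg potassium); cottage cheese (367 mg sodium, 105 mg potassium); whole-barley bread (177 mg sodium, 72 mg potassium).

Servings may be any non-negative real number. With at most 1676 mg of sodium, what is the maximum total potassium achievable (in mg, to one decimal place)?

Potassium per mg sodium: lentils 85.5, kale 7.259, hummus 0.4477, whole-barley bread 0.4068, cottage cheese 0.2861.
With no serving limits, spend the whole sodium allowance on lentils: 1676 mg / 4 mg × 342 mg = 143298.0 mg.

143298.0 mg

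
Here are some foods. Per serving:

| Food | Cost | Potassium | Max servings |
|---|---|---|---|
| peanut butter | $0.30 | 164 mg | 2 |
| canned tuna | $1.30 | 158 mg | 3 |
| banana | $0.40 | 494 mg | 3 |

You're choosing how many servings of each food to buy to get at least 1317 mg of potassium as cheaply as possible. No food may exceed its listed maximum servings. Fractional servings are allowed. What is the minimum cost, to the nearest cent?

Cost per mg of potassium: banana $0.0008, peanut butter $0.0018, canned tuna $0.0082.
Take 2.666 servings of banana: +1317.0 mg potassium for $1.07 (total $1.07, still need 0.0 mg).
Filling from the cheapest source first is optimal under one linear minimum: $1.07.

$1.07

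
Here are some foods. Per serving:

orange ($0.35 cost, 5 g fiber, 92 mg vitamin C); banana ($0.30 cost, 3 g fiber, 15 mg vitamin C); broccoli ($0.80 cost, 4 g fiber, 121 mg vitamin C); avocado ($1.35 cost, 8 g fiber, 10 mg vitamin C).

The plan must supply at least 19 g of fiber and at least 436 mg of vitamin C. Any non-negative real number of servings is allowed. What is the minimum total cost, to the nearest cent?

Two binding constraints pin down two serving amounts, so the optimal mix uses at most two foods. The candidates are each food alone (scaled to the tighter of fiber/vitamin C) and each pair with both constraints tight.
orange only: max(19/5, 436/92) = 4.739 servings → $1.66.
banana only: max(19/3, 436/15) = 29.07 servings → $8.72.
broccoli only: max(19/4, 436/121) = 4.75 servings → $3.80.
avocado only: max(19/8, 436/10) = 43.6 servings → $58.86.
orange + banana: the both-tight solution has a negative serving — not a feasible corner.
orange + broccoli with both tight: 2.342 servings and 1.823 servings → $2.28.
orange + avocado: the both-tight solution has a negative serving — not a feasible corner.
banana + broccoli with both tight: 1.832 servings and 3.376 servings → $3.25.
banana + avocado: intersection lies outside the first quadrant.
broccoli + avocado with both tight: 3.554 servings and 0.5981 servings → $3.65.
Cheapest feasible corner: $1.66.

$1.66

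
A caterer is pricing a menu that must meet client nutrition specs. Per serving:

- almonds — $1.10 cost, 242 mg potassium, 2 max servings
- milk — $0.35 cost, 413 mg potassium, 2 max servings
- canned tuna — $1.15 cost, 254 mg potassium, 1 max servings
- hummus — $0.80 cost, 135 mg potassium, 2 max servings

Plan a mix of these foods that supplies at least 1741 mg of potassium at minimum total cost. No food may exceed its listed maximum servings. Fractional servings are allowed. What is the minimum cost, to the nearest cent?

$5.10

Cost per mg of potassium: milk $0.0008, canned tuna $0.0045, almonds $0.0045, hummus $0.0059.
Take 2 servings of milk: +826.0 mg potassium for $0.70 (total $0.70, still need 915.0 mg).
Take 1 serving of canned tuna: +254.0 mg potassium for $1.15 (total $1.85, still need 661.0 mg).
Take 2 servings of almonds: +484.0 mg potassium for $2.20 (total $4.05, still need 177.0 mg).
Take 1.311 servings of hummus: +177.0 mg potassium for $1.05 (total $5.10, still need 0.0 mg).
Greedy by cheapest-per-mg is optimal for a single linear constraint, so the minimum cost is $5.10.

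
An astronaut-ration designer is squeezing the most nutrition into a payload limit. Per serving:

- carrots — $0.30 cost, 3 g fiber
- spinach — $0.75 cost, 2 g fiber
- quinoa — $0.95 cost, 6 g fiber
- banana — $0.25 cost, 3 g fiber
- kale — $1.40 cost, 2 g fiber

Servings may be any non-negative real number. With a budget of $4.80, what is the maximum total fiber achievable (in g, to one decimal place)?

Fiber per dollar: banana 12, carrots 10, quinoa 6.316, spinach 2.667, kale 1.429.
With no serving limits, spend the whole cost allowance on banana: $4.80 / $0.25 × 3 g = 57.6 g.

57.6 g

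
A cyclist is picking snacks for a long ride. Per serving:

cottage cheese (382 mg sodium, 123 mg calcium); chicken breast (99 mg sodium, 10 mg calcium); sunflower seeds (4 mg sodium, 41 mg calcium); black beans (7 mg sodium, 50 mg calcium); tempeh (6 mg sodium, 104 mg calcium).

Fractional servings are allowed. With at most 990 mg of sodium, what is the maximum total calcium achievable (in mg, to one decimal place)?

17160.0 mg

Calcium per mg sodium: tempeh 17.33, sunflower seeds 10.25, black beans 7.143, cottage cheese 0.322, chicken breast 0.101.
With no serving limits, spend the whole sodium allowance on tempeh: 990 mg / 6 mg × 104 mg = 17160.0 mg.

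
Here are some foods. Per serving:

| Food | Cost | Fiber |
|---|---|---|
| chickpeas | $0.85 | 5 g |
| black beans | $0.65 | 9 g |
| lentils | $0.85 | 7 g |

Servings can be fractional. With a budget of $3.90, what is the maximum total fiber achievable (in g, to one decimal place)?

Fiber per dollar: black beans 13.85, lentils 8.235, chickpeas 5.882.
With no serving limits, spend the whole cost allowance on black beans: $3.90 / $0.65 × 9 g = 54.0 g.

54.0 g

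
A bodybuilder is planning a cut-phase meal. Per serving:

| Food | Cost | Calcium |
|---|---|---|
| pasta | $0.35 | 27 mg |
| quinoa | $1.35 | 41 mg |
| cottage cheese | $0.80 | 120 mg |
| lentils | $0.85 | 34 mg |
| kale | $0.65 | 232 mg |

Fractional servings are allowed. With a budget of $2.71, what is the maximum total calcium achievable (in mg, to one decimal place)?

967.3 mg

Calcium per dollar: kale 356.9, cottage cheese 150, pasta 77.14, lentils 40, quinoa 30.37.
With no serving limits, spend the whole cost allowance on kale: $2.71 / $0.65 × 232 mg = 967.3 mg.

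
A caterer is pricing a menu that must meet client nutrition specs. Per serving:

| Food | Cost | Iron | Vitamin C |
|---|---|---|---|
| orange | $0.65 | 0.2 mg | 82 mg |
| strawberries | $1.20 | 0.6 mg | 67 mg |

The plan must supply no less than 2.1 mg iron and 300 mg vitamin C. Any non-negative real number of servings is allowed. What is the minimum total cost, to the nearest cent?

With two linear requirements the optimum uses one or two foods; enumerate the corners.
orange only: max(2.1/0.2, 300/82) = 10.5 servings → $6.83.
strawberries only: max(2.1/0.6, 300/67) = 4.478 servings → $5.37.
orange + strawberries with both tight: 1.098 servings and 3.134 servings → $4.47.
So the least-cost plan costs $4.47.

$4.47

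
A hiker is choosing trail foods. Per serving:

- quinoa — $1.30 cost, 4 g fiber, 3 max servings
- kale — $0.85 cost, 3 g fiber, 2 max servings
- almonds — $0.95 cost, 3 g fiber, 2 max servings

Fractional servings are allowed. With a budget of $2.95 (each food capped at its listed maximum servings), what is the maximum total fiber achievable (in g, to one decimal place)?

9.9 g

Fiber per dollar: kale 3.529, almonds 3.158, quinoa 3.077.
Take 2 servings of kale: spends $1.70, +6.0 g fiber (running total 6.0 g).
Take 1.316 servings of almonds: spends $1.25, +3.9 g fiber (running total 9.9 g).
Filling greedily by fiber-per-dollar is optimal for one linear limit, giving 9.9 g.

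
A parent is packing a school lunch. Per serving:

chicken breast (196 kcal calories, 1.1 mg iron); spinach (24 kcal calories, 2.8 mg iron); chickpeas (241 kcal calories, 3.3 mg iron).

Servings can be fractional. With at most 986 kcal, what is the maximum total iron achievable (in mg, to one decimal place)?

115.0 mg

Iron per kcal: spinach 0.1167, chickpeas 0.01369, chicken breast 0.005612.
With no serving limits, spend the whole calories allowance on spinach: 986 kcal / 24 kcal × 2.8 mg = 115.0 mg.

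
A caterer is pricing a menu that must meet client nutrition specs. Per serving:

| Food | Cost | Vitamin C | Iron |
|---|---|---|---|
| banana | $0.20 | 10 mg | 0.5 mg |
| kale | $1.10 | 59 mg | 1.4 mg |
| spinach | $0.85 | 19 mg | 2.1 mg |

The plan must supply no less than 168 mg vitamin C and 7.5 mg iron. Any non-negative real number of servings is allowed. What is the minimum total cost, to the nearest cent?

A basic optimal solution has at most two foods positive. Try each food alone and each pair with both targets met exactly.
banana only: max(168/10, 7.5/0.5) = 16.8 servings → $3.36.
kale only: max(168/59, 7.5/1.4) = 5.357 servings → $5.89.
spinach only: max(168/19, 7.5/2.1) = 8.842 servings → $7.52.
banana + kale with both tight: 13.37 servings and 0.5806 servings → $3.31.
banana + spinach with both targets exact would need a negative amount; discard.
kale + spinach with both tight: 2.161 servings and 2.131 servings → $4.19.
Cheapest feasible corner: $3.31.

$3.31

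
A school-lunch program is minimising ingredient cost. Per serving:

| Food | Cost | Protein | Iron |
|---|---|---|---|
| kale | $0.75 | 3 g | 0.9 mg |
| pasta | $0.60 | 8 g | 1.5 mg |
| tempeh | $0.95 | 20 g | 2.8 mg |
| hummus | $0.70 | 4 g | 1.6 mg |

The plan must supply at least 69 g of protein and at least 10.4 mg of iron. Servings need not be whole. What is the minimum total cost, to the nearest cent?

kale only: max(69/3, 10.4/0.9) = 23 servings → $17.25.
pasta only: max(69/8, 10.4/1.5) = 8.625 servings → $5.17.
tempeh only: max(69/20, 10.4/2.8) = 3.714 servings → $3.53.
hummus only: max(69/4, 10.4/1.6) = 17.25 servings → $12.07.
kale + pasta: intersection lies outside the first quadrant.
kale + tempeh with both tight: 1.542 servings and 3.219 servings → $4.21.
kale + hummus with both targets exact would need a negative amount; discard.
pasta + tempeh with both tight: 1.947 servings and 2.671 servings → $3.71.
pasta + hummus with both targets exact would need a negative amount; discard.
tempeh + hummus with both tight: 3.308 servings and 0.7115 servings → $3.64.
So the least-cost plan costs $3.53.

$3.53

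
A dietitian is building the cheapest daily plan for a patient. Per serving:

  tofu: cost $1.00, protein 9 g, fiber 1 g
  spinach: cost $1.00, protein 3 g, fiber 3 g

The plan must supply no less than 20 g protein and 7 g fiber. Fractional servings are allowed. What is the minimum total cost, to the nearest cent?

Compare the cost at each extreme point of the feasible region.
tofu only: max(20/9, 7/1) = 7 servings → $7.00.
spinach only: max(20/3, 7/3) = 6.667 servings → $6.67.
tofu + spinach with both tight: 1.625 servings and 1.792 servings → $3.42.
So the least-cost plan costs $3.42.

$3.42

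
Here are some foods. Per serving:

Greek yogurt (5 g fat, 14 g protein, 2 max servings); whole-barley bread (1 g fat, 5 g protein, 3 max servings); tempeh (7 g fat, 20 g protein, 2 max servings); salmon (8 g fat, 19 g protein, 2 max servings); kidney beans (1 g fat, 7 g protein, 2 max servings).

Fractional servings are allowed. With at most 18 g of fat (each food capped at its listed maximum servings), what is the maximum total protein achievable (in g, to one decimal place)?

Protein per g fat: kidney beans 7, whole-barley bread 5, tempeh 2.857, Greek yogurt 2.8, salmon 2.375.
Take 2 servings of kidney beans: uses 2 g fat, +14.0 g protein (running total 14.0 g).
Take 3 servings of whole-barley bread: uses 3 g fat, +15.0 g protein (running total 29.0 g).
Take 1.857 servings of tempeh: uses 13 g fat, +37.1 g protein (running total 66.1 g).
Filling greedily by protein-per-g fat is optimal for one linear limit, giving 66.1 g.

66.1 g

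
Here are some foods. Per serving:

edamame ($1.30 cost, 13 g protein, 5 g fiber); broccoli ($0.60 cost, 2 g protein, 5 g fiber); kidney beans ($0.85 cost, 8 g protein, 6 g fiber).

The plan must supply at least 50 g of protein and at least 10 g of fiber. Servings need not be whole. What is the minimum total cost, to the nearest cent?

At the optimum either one food covers both requirements or two foods hit both targets exactly; no other combination can be cheaper.
edamame only: max(50/13, 10/5) = 3.846 servings → $5.00.
broccoli only: max(50/2, 10/5) = 25 servings → $15.00.
kidney beans only: max(50/8, 10/6) = 6.25 servings → $5.31.
edamame + broccoli with both targets exact would need a negative amount; discard.
edamame + kidney beans: the both-tight solution has a negative serving — not a feasible corner.
broccoli + kidney beans: the both-tight solution has a negative serving — not a feasible corner.
So the least-cost plan costs $5.00.

$5.00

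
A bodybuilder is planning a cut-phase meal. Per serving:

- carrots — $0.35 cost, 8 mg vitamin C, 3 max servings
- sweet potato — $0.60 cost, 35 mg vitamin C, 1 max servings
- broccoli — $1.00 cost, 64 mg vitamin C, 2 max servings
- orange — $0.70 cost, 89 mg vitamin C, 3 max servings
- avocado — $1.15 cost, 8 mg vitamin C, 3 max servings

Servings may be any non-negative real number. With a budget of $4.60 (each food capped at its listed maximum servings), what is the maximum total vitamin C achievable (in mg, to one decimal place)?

Vitamin C per dollar: orange 127.1, broccoli 64, sweet potato 58.33, carrots 22.86, avocado 6.957.
Take 3 servings of orange: spends $2.10, +267.0 mg vitamin C (running total 267.0 mg).
Take 2 servings of broccoli: spends $2.00, +128.0 mg vitamin C (running total 395.0 mg).
Take 0.8333 servings of sweet potato: spends $0.50, +29.2 mg vitamin C (running total 424.2 mg).
Filling greedily by vitamin C-per-dollar is optimal for one linear limit, giving 424.2 mg.

424.2 mg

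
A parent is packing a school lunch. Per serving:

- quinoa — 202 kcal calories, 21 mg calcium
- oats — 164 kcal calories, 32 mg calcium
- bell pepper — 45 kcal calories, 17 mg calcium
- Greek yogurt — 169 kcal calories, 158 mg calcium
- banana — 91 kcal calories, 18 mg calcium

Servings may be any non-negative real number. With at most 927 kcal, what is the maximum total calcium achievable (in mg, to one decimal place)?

866.7 mg

Calcium per kcal: Greek yogurt 0.9349, bell pepper 0.3778, banana 0.1978, oats 0.1951, quinoa 0.104.
With no serving limits, spend the whole calories allowance on Greek yogurt: 927 kcal / 169 kcal × 158 mg = 866.7 mg.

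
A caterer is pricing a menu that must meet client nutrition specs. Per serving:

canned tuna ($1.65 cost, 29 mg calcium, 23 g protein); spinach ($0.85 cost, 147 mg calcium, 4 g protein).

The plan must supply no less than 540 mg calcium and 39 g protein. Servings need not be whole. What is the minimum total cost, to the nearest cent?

The cheapest plan sits at a corner of the feasible region — with two constraints it uses at most two foods.
canned tuna only: max(540/29, 39/23) = 18.62 servings → $30.72.
spinach only: max(540/147, 39/4) = 9.75 servings → $8.29.
canned tuna + spinach with both tight: 1.094 servings and 3.458 servings → $4.74.
Cheapest feasible corner: $4.74.

$4.74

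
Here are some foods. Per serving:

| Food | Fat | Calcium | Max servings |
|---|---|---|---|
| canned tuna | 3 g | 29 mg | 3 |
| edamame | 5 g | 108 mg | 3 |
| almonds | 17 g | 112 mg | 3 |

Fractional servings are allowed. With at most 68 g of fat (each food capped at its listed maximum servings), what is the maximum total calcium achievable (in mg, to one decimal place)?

700.9 mg

Calcium per g fat: edamame 21.6, canned tuna 9.667, almonds 6.588.
Take 3 servings of edamame: uses 15 g fat, +324.0 mg calcium (running total 324.0 mg).
Take 3 servings of canned tuna: uses 9 g fat, +87.0 mg calcium (running total 411.0 mg).
Take 2.588 servings of almonds: uses 44 g fat, +289.9 mg calcium (running total 700.9 mg).
Filling greedily by calcium-per-g fat is optimal for one linear limit, giving 700.9 mg.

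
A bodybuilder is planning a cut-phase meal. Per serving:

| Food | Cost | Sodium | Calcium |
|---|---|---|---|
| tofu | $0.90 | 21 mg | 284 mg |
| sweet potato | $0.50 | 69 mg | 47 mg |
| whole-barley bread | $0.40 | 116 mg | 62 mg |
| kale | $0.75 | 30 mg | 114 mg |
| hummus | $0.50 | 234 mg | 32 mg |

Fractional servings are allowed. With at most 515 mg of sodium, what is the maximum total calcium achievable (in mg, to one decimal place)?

6964.8 mg

Calcium per mg sodium: tofu 13.52, kale 3.8, sweet potato 0.6812, whole-barley bread 0.5345, hummus 0.1368.
With no serving limits, spend the whole sodium allowance on tofu: 515 mg / 21 mg × 284 mg = 6964.8 mg.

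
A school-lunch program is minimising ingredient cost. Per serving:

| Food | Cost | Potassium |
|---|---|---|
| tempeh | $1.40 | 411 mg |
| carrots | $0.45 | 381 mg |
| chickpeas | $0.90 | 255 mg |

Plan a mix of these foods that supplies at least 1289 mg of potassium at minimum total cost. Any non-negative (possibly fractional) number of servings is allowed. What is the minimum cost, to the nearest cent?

$1.52

Cost per mg of potassium: carrots $0.0012, tempeh $0.0034, chickpeas $0.0035.
With no serving limits, use only carrots: 1289 mg / 381 mg = 3.383 servings × $0.45 = $1.52.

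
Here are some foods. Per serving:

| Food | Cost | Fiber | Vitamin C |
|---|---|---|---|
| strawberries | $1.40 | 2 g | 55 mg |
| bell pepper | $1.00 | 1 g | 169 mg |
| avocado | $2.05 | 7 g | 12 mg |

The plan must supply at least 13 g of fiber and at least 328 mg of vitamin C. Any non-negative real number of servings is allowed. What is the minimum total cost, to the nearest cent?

An LP optimum is at a vertex; with two nutrient constraints at most two foods are used. Check each candidate.
strawberries only: max(13/2, 328/55) = 6.5 servings → $9.10.
bell pepper only: max(13/1, 328/169) = 13 servings → $13.00.
avocado only: max(13/7, 328/12) = 27.33 servings → $56.03.
strawberries + bell pepper with both targets exact would need a negative amount; discard.
strawberries + avocado with both tight: 5.928 servings and 0.1634 servings → $8.63.
bell pepper + avocado with both tight: 1.827 servings and 1.596 servings → $5.10.
So the least-cost plan costs $5.10.

$5.10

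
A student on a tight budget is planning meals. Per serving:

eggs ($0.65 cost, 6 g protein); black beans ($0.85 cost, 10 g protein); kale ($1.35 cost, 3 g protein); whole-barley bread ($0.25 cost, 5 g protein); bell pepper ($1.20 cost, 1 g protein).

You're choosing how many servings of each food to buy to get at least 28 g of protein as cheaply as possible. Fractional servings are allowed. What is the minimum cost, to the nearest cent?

Cost per g of protein: whole-barley bread $0.0500, black beans $0.0850, eggs $0.1083, kale $0.4500, bell pepper $1.2000.
With no serving limits, use only whole-barley bread: 28 g / 5 g = 5.6 servings × $0.25 = $1.40.

$1.40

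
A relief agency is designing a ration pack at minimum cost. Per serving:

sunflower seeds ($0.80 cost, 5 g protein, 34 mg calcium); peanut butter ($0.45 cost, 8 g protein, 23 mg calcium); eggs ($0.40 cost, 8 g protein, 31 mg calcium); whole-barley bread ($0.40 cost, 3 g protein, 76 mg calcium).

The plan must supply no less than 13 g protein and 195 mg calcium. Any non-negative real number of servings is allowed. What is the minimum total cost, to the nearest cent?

$1.21

An LP optimum is at a vertex; with two nutrient constraints at most two foods are used. Check each candidate.
sunflower seeds only: max(13/5, 195/34) = 5.735 servings → $4.59.
peanut butter only: max(13/8, 195/23) = 8.478 servings → $3.82.
eggs only: max(13/8, 195/31) = 6.29 servings → $2.52.
whole-barley bread only: max(13/3, 195/76) = 4.333 servings → $1.73.
sunflower seeds + peanut butter: intersection lies outside the first quadrant.
sunflower seeds + eggs: intersection lies outside the first quadrant.
sunflower seeds + whole-barley bread with both tight: 1.45 servings and 1.917 servings → $1.93.
peanut butter + eggs with both targets exact would need a negative amount; discard.
peanut butter + whole-barley bread with both tight: 0.7477 servings and 2.34 servings → $1.27.
eggs + whole-barley bread with both tight: 0.7825 servings and 2.247 servings → $1.21.
Cheapest feasible corner: $1.21.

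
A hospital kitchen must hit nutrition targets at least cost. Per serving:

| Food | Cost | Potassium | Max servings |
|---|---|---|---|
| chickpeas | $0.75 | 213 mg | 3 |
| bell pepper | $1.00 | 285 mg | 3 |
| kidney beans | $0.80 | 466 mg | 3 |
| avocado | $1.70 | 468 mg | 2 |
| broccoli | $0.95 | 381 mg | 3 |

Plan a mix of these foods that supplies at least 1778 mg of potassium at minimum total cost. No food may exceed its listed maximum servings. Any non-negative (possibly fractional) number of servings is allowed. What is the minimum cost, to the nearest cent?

$3.35

Cost per mg of potassium: kidney beans $0.0017, broccoli $0.0025, bell pepper $0.0035, chickpeas $0.0035, avocado $0.0036.
Take 3 servings of kidney beans: +1398.0 mg potassium for $2.40 (total $2.40, still need 380.0 mg).
Take 0.9974 servings of broccoli: +380.0 mg potassium for $0.95 (total $3.35, still need 0.0 mg).
Greedy by cheapest-per-mg is optimal for a single linear constraint, so the minimum cost is $3.35.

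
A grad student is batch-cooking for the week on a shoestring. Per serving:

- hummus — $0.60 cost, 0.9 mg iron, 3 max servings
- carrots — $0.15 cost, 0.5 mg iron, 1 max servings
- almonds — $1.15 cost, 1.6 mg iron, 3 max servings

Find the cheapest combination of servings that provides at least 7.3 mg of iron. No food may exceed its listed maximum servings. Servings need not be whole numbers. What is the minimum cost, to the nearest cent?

$4.90

Cost per mg of iron: carrots $0.3000, hummus $0.6667, almonds $0.7188.
Take 1 serving of carrots: +0.5 mg iron for $0.15 (total $0.15, still need 6.8 mg).
Take 3 servings of hummus: +2.7 mg iron for $1.80 (total $1.95, still need 4.1 mg).
Take 2.562 servings of almonds: +4.1 mg iron for $2.95 (total $4.90, still need 0.0 mg).
Filling from the cheapest source first is optimal under one linear minimum: $4.90.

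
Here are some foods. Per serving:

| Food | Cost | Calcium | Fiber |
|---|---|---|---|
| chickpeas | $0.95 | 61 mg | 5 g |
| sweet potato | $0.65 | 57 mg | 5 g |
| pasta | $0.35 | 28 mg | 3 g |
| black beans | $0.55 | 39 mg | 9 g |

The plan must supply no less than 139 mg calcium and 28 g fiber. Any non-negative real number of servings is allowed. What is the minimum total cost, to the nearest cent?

An LP optimum is at a vertex; with two nutrient constraints at most two foods are used. Check each candidate.
chickpeas only: max(139/61, 28/5) = 5.6 servings → $5.32.
sweet potato only: max(139/57, 28/5) = 5.6 servings → $3.64.
pasta only: max(139/28, 28/3) = 9.333 servings → $3.27.
black beans only: max(139/39, 28/9) = 3.564 servings → $1.96.
chickpeas + sweet potato: the both-tight solution has a negative serving — not a feasible corner.
chickpeas + pasta: intersection lies outside the first quadrant.
chickpeas + black beans with both tight: 0.4492 servings and 2.862 servings → $2.00.
sweet potato + pasta: intersection lies outside the first quadrant.
sweet potato + black beans with both tight: 0.5 servings and 2.833 servings → $1.88.
pasta + black beans with both tight: 1.178 servings and 2.719 servings → $1.91.
So the least-cost plan costs $1.88.

$1.88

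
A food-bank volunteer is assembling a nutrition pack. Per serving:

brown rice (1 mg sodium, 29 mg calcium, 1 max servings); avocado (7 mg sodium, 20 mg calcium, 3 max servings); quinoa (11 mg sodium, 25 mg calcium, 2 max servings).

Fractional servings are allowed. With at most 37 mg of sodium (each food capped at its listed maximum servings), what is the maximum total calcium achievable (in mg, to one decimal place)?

123.1 mg

Calcium per mg sodium: brown rice 29, avocado 2.857, quinoa 2.273.
Take 1 serving of brown rice: uses 1 mg sodium, +29.0 mg calcium (running total 29.0 mg).
Take 3 servings of avocado: uses 21 mg sodium, +60.0 mg calcium (running total 89.0 mg).
Take 1.364 servings of quinoa: uses 15 mg sodium, +34.1 mg calcium (running total 123.1 mg).
Filling greedily by calcium-per-mg sodium is optimal for one linear limit, giving 123.1 mg.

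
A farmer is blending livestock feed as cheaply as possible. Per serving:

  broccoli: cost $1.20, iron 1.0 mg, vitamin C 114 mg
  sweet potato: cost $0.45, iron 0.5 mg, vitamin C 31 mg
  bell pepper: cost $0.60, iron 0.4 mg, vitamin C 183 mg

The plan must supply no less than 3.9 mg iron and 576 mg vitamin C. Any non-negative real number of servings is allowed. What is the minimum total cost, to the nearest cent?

Minimising a linear cost over {iron ≥ 3.9, vitamin C ≥ 576, servings ≥ 0} — the optimum is at a vertex, using one or two foods.
broccoli only: max(3.9/1.0, 576/114) = 5.053 servings → $6.06.
sweet potato only: max(3.9/0.5, 576/31) = 18.58 servings → $8.36.
bell pepper only: max(3.9/0.4, 576/183) = 9.75 servings → $5.85.
broccoli + sweet potato with both targets exact would need a negative amount; discard.
broccoli + bell pepper with both tight: 3.517 servings and 0.9563 servings → $4.79.
sweet potato + bell pepper with both tight: 6.11 servings and 2.113 servings → $4.02.
Cheapest feasible corner: $4.02.

$4.02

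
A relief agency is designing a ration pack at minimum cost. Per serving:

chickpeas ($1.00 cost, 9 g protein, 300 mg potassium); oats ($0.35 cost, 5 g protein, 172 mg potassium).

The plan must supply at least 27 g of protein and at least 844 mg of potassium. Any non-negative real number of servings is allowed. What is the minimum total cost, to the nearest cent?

$1.89

chickpeas only: max(27/9, 844/300) = 3 servings → $3.00.
oats only: max(27/5, 844/172) = 5.4 servings → $1.89.
chickpeas + oats: intersection lies outside the first quadrant.
The minimum over all feasible corners is $1.89.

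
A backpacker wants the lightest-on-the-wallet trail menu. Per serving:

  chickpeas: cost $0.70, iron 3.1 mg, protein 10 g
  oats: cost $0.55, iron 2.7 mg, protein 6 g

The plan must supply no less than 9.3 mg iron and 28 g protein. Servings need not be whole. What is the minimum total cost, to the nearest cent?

chickpeas only: max(9.3/3.1, 28/10) = 3 servings → $2.10.
oats only: max(9.3/2.7, 28/6) = 4.667 servings → $2.57.
chickpeas + oats with both tight: 2.357 servings and 0.7381 servings → $2.06.
The minimum over all feasible corners is $2.06.

$2.06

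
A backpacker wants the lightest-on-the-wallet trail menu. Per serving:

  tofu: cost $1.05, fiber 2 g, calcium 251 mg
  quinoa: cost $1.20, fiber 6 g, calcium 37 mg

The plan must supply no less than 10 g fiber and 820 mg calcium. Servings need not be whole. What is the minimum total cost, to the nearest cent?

tofu only: max(10/2, 820/251) = 5 servings → $5.25.
quinoa only: max(10/6, 820/37) = 22.16 servings → $26.59.
tofu + quinoa with both tight: 3.177 servings and 0.6075 servings → $4.07.
So the least-cost plan costs $4.07.

$4.07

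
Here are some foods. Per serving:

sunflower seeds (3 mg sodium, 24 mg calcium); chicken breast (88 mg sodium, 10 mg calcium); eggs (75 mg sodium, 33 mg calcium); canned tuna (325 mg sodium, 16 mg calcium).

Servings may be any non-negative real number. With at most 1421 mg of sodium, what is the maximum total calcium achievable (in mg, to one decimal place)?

Calcium per mg sodium: sunflower seeds 8, eggs 0.44, chicken breast 0.1136, canned tuna 0.04923.
With no serving limits, spend the whole sodium allowance on sunflower seeds: 1421 mg / 3 mg × 24 mg = 11368.0 mg.

11368.0 mg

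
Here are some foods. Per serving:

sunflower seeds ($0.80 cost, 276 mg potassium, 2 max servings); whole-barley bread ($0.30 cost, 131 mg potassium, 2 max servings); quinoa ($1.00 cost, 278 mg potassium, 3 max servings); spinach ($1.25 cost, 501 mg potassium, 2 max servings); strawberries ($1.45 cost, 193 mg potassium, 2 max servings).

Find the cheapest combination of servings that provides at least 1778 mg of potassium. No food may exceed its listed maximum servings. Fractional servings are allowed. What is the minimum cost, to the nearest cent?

Cost per mg of potassium: whole-barley bread $0.0023, spinach $0.0025, sunflower seeds $0.0029, quinoa $0.0036, strawberries $0.0075.
Take 2 servings of whole-barley bread: +262.0 mg potassium for $0.60 (total $0.60, still need 1516.0 mg).
Take 2 servings of spinach: +1002.0 mg potassium for $2.50 (total $3.10, still need 514.0 mg).
Take 1.862 servings of sunflower seeds: +514.0 mg potassium for $1.49 (total $4.59, still need 0.0 mg).
Filling from the cheapest source first is optimal under one linear minimum: $4.59.

$4.59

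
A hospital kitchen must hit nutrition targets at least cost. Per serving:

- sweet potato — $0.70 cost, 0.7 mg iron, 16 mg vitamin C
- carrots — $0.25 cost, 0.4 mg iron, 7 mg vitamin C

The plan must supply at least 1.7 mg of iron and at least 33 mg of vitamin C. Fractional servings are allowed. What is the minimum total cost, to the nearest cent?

$1.18

Check every corner: each single food scaled to meet both minima, and each pair solved so both constraints bind.
sweet potato only: max(1.7/0.7, 33/16) = 2.429 servings → $1.70.
carrots only: max(1.7/0.4, 33/7) = 4.714 servings → $1.18.
sweet potato + carrots with both tight: 0.8667 servings and 2.733 servings → $1.29.
So the least-cost plan costs $1.18.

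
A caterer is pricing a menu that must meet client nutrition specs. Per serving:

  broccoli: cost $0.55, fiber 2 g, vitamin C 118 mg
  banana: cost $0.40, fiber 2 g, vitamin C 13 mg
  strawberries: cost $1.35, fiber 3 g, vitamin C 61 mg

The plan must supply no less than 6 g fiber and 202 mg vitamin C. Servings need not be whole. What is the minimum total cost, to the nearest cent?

Two binding constraints pin down two serving amounts, so the optimal mix uses at most two foods. The candidates are each food alone (scaled to the tighter of fiber/vitamin C) and each pair with both constraints tight.
broccoli only: max(6/2, 202/118) = 3 servings → $1.65.
banana only: max(6/2, 202/13) = 15.54 servings → $6.22.
strawberries only: max(6/3, 202/61) = 3.311 servings → $4.47.
broccoli + banana with both tight: 1.552 servings and 1.448 servings → $1.43.
broccoli + strawberries with both tight: 1.034 servings and 1.31 servings → $2.34.
banana + strawberries: the both-tight solution has a negative serving — not a feasible corner.
Cheapest feasible corner: $1.43.

$1.43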